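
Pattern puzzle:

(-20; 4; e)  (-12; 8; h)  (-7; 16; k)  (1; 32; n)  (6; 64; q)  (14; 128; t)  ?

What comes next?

(19; 256; w)

First slot goes -20, -12, -7, 1, 6, 14 → 19 (alternating steps +8, +5, +8, +5, …).
Second slot: ×2 each step; 4, 8, 16, 32, 64, 128 → 256.
Letter: letters move forward 3 places in the alphabet, so e, h, k, n, q, t → w.
So the next term is (19; 256; w).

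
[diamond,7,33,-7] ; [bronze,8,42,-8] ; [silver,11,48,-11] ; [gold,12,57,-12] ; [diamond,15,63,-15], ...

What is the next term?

Rank: diamond, bronze, silver, gold, diamond → bronze (repeats diamond → bronze → silver → gold).
Second entry: alternating steps +1, +3, +1, +3, …, so 7, 8, 11, 12, 15 → 16.
Third entry: alternating steps +9, +6, +9, +6, …, so 33, 42, 48, 57, 63 → 72.
Fourth entry goes -7, -8, -11, -12, -15 → -16 (always the negative of the second entry).
So the next term is [bronze,16,72,-16].

[bronze,16,72,-16]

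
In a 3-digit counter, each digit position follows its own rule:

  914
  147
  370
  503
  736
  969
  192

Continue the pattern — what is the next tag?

First digit: +2 each step, mod 10, so 9, 1, 3, 5, 7, 9, 1 → 3.
Second digit: +3 each step, mod 10, so 1, 4, 7, 0, 3, 6, 9 → 2.
Third digit — +3 each step, mod 10: 4, 7, 0, 3, 6, 9, 2 → 5.
So the next tag is 325.

325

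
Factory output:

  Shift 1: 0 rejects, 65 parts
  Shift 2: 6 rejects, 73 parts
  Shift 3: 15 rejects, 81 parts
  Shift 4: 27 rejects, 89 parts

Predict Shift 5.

42 rejects, 97 parts

Rejects — differences are 6, 9, 12, … (increasing by 3 each time): 0, 6, 15, 27 → 42.
Parts: +8 each step; 65, 73, 81, 89 → 97.
Putting it together: 42 rejects, 97 parts.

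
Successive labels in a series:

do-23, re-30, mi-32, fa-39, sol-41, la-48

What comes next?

ti-50

Note: do, re, mi, fa, sol, la → ti (runs through the solfège scale do→ti).
Second component: 23, 30, 32, 39, 41, 48 → 50 (alternating steps +7, +2, +7, +2, …).
So the next label is ti-50.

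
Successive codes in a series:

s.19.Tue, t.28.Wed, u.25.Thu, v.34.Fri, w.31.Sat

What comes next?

x.40.Sun

Letter: letters move forward 1 place in the alphabet; s, t, u, v, w → x.
Second component: 19, 28, 25, 34, 31 → 40 (alternating steps +9, −3, +9, −3, …).
Day — runs through the weekdays Mon→Sun: Tue, Wed, Thu, Fri, Sat → Sun.
Putting it together: x.40.Sun.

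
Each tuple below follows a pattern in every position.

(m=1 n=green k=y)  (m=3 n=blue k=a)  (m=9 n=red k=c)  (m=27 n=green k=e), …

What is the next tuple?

(m=81 n=blue k=g)

M goes 1, 3, 9, 27 → 81 (×3 each step).
N: green, blue, red, green → blue (repeats green → blue → red).
K: y, a, c, e → g (letters move forward 2 places in the alphabet, wrapping Z→A).
Putting it together: (m=81 n=blue k=g).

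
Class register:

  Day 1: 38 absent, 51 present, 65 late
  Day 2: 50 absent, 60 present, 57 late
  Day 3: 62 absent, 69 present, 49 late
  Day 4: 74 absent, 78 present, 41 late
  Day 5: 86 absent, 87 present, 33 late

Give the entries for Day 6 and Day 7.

Absent goes 38, 50, 62, 74, 86 → 98 → 110 (+12 each step).
Present: +9 each step, so 51, 60, 69, 78, 87 → 96 → 105.
Late: −8 each step, so 65, 57, 49, 41, 33 → 25 → 17.
So the next two records are 98 absent, 96 present, 25 late and 110 absent, 105 present, 17 late.

98 absent, 96 present, 25 late; 110 absent, 105 present, 17 late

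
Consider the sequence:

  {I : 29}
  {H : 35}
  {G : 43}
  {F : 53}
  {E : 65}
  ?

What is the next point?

{D : 79}

Letter goes I, H, G, F, E → D (letters move back 1 place in the alphabet).
Second entry: differences are 6, 8, 10, … (increasing by 2 each time), so 29, 35, 43, 53, 65 → 79.
So the next point is {D : 79}.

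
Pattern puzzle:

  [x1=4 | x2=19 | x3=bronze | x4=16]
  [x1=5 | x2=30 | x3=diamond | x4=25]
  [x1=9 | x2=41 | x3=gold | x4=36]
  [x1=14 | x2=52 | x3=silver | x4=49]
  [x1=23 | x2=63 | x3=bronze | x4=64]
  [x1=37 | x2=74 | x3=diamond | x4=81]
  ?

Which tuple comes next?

[x1=60 | x2=85 | x3=gold | x4=100]

For the x1, each term is the sum of the two before it: 4, 5, 9, 14, 23, 37 → 60.
X2: 19, 30, 41, 52, 63, 74 → 85 (+11 each step).
X3 goes bronze, diamond, gold, silver, bronze, diamond → gold (repeats bronze → diamond → gold → silver).
X4: perfect squares: 4², 5², 6², …; 16, 25, 36, 49, 64, 81 → 100.
So the next tuple is [x1=60 | x2=85 | x3=gold | x4=100].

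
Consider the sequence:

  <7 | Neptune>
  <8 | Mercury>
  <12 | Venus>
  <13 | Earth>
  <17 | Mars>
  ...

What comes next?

First value — alternating steps +1, +4, +1, +4, …: 7, 8, 12, 13, 17 → 18.
Planet: runs through the planets Mercury→Neptune, so Neptune, Mercury, Venus, Earth, Mars → Jupiter.
Putting it together: <18 | Jupiter>.

<18 | Jupiter>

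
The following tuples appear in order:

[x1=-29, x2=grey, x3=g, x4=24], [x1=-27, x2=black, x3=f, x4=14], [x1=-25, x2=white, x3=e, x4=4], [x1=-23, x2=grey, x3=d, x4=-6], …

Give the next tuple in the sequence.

[x1=-21, x2=black, x3=c, x4=-16]

X1: +2 each step; -29, -27, -25, -23 → -21.
X2: repeats grey → black → white, so grey, black, white, grey → black.
For the x3, letters move back 1 place in the alphabet: g, f, e, d → c.
X4 goes 24, 14, 4, -6 → -16 (−10 each step).
So the next tuple is [x1=-21, x2=black, x3=c, x4=-16].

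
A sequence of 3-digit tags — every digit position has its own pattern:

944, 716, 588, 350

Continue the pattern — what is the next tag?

First digit goes 9, 7, 5, 3 → 1 (−2 each step, mod 10).
Second digit: −3 each step, mod 10; 4, 1, 8, 5 → 2.
Third digit: +2 each step, mod 10; 4, 6, 8, 0 → 2.
So the next tag is 122.

122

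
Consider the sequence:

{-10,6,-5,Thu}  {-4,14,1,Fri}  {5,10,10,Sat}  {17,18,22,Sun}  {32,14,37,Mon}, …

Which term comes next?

First coordinate goes -10, -4, 5, 17, 32 → 50 (differences are 6, 9, 12, … (increasing by 3 each time)).
Second coordinate — alternating steps +8, −4, +8, −4, …: 6, 14, 10, 18, 14 → 22.
For the third coordinate, always 5 more than the first coordinate: -5, 1, 10, 22, 37 → 55.
Day: Thu, Fri, Sat, Sun, Mon → Tue (runs through the weekdays Mon→Sun).
Combining the parts gives {50,22,55,Tue}.

{50,22,55,Tue}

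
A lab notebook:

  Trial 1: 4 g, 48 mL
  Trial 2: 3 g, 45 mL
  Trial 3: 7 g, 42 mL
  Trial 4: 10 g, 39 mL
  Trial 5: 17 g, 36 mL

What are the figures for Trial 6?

G — each term is the sum of the two before it: 4, 3, 7, 10, 17 → 27.
ML goes 48, 45, 42, 39, 36 → 33 (−3 each step).
Combining the parts gives 27 g, 33 mL.

27 g, 33 mL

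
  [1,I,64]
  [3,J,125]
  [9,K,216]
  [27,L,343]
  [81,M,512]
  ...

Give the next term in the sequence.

First entry — ×3 each step: 1, 3, 9, 27, 81 → 243.
Letter goes I, J, K, L, M → N (letters move forward 1 place in the alphabet).
Third entry: perfect cubes: 4³, 5³, 6³, …, so 64, 125, 216, 343, 512 → 729.
Putting it together: [243,N,729].

[243,N,729]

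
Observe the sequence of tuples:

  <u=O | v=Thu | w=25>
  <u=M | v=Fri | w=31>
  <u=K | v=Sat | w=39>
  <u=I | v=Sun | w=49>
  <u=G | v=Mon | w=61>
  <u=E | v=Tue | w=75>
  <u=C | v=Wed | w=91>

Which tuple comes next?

<u=A | v=Thu | w=109>

For the u, letters move back 2 places in the alphabet: O, M, K, I, G, E, C → A.
V: runs through the weekdays Mon→Sun, so Thu, Fri, Sat, Sun, Mon, Tue, Wed → Thu.
W: differences are 6, 8, 10, … (increasing by 2 each time), so 25, 31, 39, 49, 61, 75, 91 → 109.
So the next tuple is <u=A | v=Thu | w=109>.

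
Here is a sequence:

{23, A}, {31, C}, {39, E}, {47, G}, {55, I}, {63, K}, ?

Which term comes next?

{71, M}

First coordinate: +8 each step, so 23, 31, 39, 47, 55, 63 → 71.
For the letter, letters move forward 2 places in the alphabet: A, C, E, G, I, K → M.
Putting it together: {71, M}.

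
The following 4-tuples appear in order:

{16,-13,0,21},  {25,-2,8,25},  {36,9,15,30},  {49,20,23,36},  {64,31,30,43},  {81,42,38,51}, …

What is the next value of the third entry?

45

First entry goes 16, 25, 36, 49, 64, 81 → 100 (perfect squares: 4², 5², 6², …).
Second entry: -13, -2, 9, 20, 31, 42 → 53 (+11 each step).
Third entry goes 0, 8, 15, 23, 30, 38 → 45 (alternating steps +8, +7, +8, +7, …).
Fourth entry: differences are 4, 5, 6, … (increasing by 1 each time), so 21, 25, 30, 36, 43, 51 → 60.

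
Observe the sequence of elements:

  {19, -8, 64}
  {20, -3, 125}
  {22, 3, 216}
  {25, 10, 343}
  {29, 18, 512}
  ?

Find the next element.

{34, 27, 729}

First part: differences are 1, 2, 3, … (increasing by 1 each time); 19, 20, 22, 25, 29 → 34.
Second part: differences are 5, 6, 7, … (increasing by 1 each time), so -8, -3, 3, 10, 18 → 27.
Third part — perfect cubes: 4³, 5³, 6³, …: 64, 125, 216, 343, 512 → 729.
Putting it together: {34, 27, 729}.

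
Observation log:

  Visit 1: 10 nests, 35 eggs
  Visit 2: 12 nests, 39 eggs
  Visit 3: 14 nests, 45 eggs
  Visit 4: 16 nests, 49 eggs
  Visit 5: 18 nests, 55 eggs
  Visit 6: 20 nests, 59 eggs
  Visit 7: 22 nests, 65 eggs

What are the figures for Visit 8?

24 nests, 69 eggs

For the nests, +2 each step: 10, 12, 14, 16, 18, 20, 22 → 24.
Eggs: alternating steps +4, +6, +4, +6, …, so 35, 39, 45, 49, 55, 59, 65 → 69.
So the next record is 24 nests, 69 eggs.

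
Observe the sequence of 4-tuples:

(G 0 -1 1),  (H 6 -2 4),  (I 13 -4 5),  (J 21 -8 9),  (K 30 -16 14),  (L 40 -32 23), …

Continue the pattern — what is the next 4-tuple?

(M 51 -64 37)

Letter: letters move forward 1 place in the alphabet, so G, H, I, J, K, L → M.
Second entry: 0, 6, 13, 21, 30, 40 → 51 (differences are 6, 7, 8, … (increasing by 1 each time)).
Third entry goes -1, -2, -4, -8, -16, -32 → -64 (×2 each step).
Fourth entry: each term is the sum of the two before it, so 1, 4, 5, 9, 14, 23 → 37.
So the next 4-tuple is (M 51 -64 37).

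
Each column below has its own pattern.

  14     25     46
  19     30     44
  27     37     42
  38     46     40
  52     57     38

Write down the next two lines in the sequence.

First component: differences are 5, 8, 11, … (increasing by 3 each time); 14, 19, 27, 38, 52 → 69 → 89.
Second component goes 25, 30, 37, 46, 57 → 70 → 85 (differences are 5, 7, 9, … (increasing by 2 each time)).
Third component: −2 each step, so 46, 44, 42, 40, 38 → 36 → 34.
So the next two lines are 69  70  36 and 89  85  34.

69  70  36; 89  85  34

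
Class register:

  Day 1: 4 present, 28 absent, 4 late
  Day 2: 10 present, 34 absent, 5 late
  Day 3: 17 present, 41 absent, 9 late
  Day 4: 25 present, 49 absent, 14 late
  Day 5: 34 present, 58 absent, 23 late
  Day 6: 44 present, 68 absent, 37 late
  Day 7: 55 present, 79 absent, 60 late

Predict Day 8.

67 present, 91 absent, 97 late

Present: differences are 6, 7, 8, … (increasing by 1 each time); 4, 10, 17, 25, 34, 44, 55 → 67.
For the absent, differences are 6, 7, 8, … (increasing by 1 each time): 28, 34, 41, 49, 58, 68, 79 → 91.
Late: 4, 5, 9, 14, 23, 37, 60 → 97 (each term is the sum of the two before it).
So the next line is 67 present, 91 absent, 97 late.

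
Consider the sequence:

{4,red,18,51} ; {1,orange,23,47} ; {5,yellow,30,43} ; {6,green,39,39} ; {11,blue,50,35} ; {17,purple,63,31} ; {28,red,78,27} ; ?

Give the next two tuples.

{45,orange,95,23}, {73,yellow,114,19}

For the first component, each term is the sum of the two before it: 4, 1, 5, 6, 11, 17, 28 → 45 → 73.
Colour — repeats red → orange → yellow → green → blue → purple: red, orange, yellow, green, blue, purple, red → orange → yellow.
Third component goes 18, 23, 30, 39, 50, 63, 78 → 95 → 114 (differences are 5, 7, 9, … (increasing by 2 each time)).
Fourth component goes 51, 47, 43, 39, 35, 31, 27 → 23 → 19 (−4 each step).
So the next two tuples are {45,orange,95,23} and {73,yellow,114,19}.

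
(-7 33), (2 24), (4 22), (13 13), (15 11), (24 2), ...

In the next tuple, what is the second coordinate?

0

First coordinate: alternating steps +9, +2, +9, +2, …, so -7, 2, 4, 13, 15, 24 → 26.
Second coordinate — together with the first coordinate always sums to 26: 33, 24, 22, 13, 11, 2 → 0.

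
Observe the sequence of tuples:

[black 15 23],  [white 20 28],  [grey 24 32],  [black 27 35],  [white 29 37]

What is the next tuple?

[grey 30 38]

For the shade, repeats black → white → grey: black, white, grey, black, white → grey.
Second value goes 15, 20, 24, 27, 29 → 30 (differences are 5, 4, 3, … (decreasing by 1 each time)).
Third value goes 23, 28, 32, 35, 37 → 38 (always 8 more than the second value).
So the next tuple is [grey 30 38].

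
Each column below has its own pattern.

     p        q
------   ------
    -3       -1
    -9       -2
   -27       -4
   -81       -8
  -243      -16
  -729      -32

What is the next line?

Column p — ×3 each step: -3, -9, -27, -81, -243, -729 → -2187.
Column q goes -1, -2, -4, -8, -16, -32 → -64 (×2 each step).
So the next line is -2187  -64.

-2187  -64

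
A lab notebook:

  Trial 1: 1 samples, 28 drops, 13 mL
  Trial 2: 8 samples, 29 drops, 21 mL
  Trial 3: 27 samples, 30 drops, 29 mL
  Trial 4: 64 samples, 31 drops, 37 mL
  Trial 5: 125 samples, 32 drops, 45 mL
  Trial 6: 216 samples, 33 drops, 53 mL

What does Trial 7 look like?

Samples — perfect cubes: 1³, 2³, 3³, …: 1, 8, 27, 64, 125, 216 → 343.
Drops — +1 each step: 28, 29, 30, 31, 32, 33 → 34.
ML: 13, 21, 29, 37, 45, 53 → 61 (+8 each step).
Combining the parts gives 343 samples, 34 drops, 61 mL.

343 samples, 34 drops, 61 mL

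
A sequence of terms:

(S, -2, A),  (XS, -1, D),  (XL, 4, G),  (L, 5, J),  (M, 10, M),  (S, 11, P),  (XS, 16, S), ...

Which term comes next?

For the size, repeats S → XS → XL → L → M: S, XS, XL, L, M, S, XS → XL.
Second coordinate — alternating steps +1, +5, +1, +5, …: -2, -1, 4, 5, 10, 11, 16 → 17.
Letter — letters move forward 3 places in the alphabet: A, D, G, J, M, P, S → V.
Putting it together: (XL, 17, V).

(XL, 17, V)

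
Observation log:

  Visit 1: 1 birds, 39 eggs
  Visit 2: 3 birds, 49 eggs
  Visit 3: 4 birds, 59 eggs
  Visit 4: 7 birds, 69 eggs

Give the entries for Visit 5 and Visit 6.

11 birds, 79 eggs; 18 birds, 89 eggs

Birds: each term is the sum of the two before it; 1, 3, 4, 7 → 11 → 18.
For the eggs, +10 each step: 39, 49, 59, 69 → 79 → 89.
Putting the parts together: 11 birds, 79 eggs and then 18 birds, 89 eggs.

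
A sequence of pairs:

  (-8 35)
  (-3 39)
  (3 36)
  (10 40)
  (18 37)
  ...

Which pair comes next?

(27 41)

For the first part, differences are 5, 6, 7, … (increasing by 1 each time): -8, -3, 3, 10, 18 → 27.
Second part — alternating steps +4, −3, +4, −3, …: 35, 39, 36, 40, 37 → 41.
Putting it together: (27 41).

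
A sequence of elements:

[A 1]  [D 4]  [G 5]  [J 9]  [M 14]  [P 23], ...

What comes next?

[S 37]

Letter: A, D, G, J, M, P → S (letters move forward 3 places in the alphabet).
Second entry: each term is the sum of the two before it; 1, 4, 5, 9, 14, 23 → 37.
Combining the parts gives [S 37].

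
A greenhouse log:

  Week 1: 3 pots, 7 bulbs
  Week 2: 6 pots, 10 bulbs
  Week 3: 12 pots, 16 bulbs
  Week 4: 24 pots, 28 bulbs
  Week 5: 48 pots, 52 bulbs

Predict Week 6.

Pots: ×2 each step, so 3, 6, 12, 24, 48 → 96.
For the bulbs, always 4 more than the pots: 7, 10, 16, 28, 52 → 100.
Combining the parts gives 96 pots, 100 bulbs.

96 pots, 100 bulbs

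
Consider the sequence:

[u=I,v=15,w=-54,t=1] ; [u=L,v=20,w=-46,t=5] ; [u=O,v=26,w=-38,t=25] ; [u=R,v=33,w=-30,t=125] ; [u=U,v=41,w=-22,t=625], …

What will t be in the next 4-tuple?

3125

T: ×5 each step; 1, 5, 25, 125, 625 → 3125.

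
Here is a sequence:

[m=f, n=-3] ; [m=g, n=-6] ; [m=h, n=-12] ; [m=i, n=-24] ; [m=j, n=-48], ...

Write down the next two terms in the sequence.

[m=k, n=-96], [m=l, n=-192]

M: letters move forward 1 place in the alphabet; f, g, h, i, j → k → l.
N: ×2 each step; -3, -6, -12, -24, -48 → -96 → -192.
Putting the parts together: [m=k, n=-96] and then [m=l, n=-192].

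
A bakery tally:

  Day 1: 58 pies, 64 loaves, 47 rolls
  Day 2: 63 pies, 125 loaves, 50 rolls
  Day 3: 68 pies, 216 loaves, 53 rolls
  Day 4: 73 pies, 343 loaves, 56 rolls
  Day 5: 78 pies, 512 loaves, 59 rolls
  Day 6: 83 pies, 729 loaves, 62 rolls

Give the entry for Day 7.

Pies: 58, 63, 68, 73, 78, 83 → 88 (+5 each step).
For the loaves, perfect cubes: 4³, 5³, 6³, …: 64, 125, 216, 343, 512, 729 → 1000.
Rolls — +3 each step: 47, 50, 53, 56, 59, 62 → 65.
Putting it together: 88 pies, 1000 loaves, 65 rolls.

88 pies, 1000 loaves, 65 rolls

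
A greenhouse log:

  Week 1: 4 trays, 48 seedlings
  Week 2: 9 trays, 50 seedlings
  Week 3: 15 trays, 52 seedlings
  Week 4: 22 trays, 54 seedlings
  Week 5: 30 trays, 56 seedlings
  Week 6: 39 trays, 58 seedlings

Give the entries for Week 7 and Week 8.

49 trays, 60 seedlings; 60 trays, 62 seedlings

Trays goes 4, 9, 15, 22, 30, 39 → 49 → 60 (differences are 5, 6, 7, … (increasing by 1 each time)).
For the seedlings, +2 each step: 48, 50, 52, 54, 56, 58 → 60 → 62.
Putting the parts together: 49 trays, 60 seedlings and then 60 trays, 62 seedlings.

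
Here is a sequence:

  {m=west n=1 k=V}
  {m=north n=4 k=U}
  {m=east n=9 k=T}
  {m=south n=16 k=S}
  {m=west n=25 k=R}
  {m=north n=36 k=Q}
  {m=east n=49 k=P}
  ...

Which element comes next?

For the m, repeats west → north → east → south: west, north, east, south, west, north, east → south.
N — differences are 3, 5, 7, … (increasing by 2 each time): 1, 4, 9, 16, 25, 36, 49 → 64.
K: V, U, T, S, R, Q, P → O (letters move back 1 place in the alphabet).
Putting it together: {m=south n=64 k=O}.

{m=south n=64 k=O}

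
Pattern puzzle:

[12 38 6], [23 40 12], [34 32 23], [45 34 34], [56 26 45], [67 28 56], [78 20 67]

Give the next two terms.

[89 22 78], [100 14 89]

First part: +11 each step, so 12, 23, 34, 45, 56, 67, 78 → 89 → 100.
Second part goes 38, 40, 32, 34, 26, 28, 20 → 22 → 14 (alternating steps +2, −8, +2, −8, …).
For the third part, always the previous value of the first part: 6, 12, 23, 34, 45, 56, 67 → 78 → 89.
So the next two terms are [89 22 78] and [100 14 89].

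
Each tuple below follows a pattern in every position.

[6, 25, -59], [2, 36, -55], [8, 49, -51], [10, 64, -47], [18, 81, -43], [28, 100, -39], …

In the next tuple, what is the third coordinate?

Third coordinate goes -59, -55, -51, -47, -43, -39 → -35 (+4 each step).

-35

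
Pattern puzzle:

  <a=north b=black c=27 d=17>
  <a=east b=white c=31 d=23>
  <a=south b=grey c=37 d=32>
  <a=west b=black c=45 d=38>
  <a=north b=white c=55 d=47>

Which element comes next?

<a=east b=grey c=67 d=53>

For the a, repeats north → east → south → west: north, east, south, west, north → east.
B: black, white, grey, black, white → grey (repeats black → white → grey).
C goes 27, 31, 37, 45, 55 → 67 (differences are 4, 6, 8, … (increasing by 2 each time)).
For the d, alternating steps +6, +9, +6, +9, …: 17, 23, 32, 38, 47 → 53.
Putting it together: <a=east b=grey c=67 d=53>.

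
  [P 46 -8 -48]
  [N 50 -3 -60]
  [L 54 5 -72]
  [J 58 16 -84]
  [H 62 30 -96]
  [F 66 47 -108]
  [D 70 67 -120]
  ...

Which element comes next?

[B 74 90 -132]

Letter: letters move back 2 places in the alphabet, so P, N, L, J, H, F, D → B.
Second value: +4 each step; 46, 50, 54, 58, 62, 66, 70 → 74.
Third value: differences are 5, 8, 11, … (increasing by 3 each time), so -8, -3, 5, 16, 30, 47, 67 → 90.
For the fourth value, −12 each step: -48, -60, -72, -84, -96, -108, -120 → -132.
Combining the parts gives [B 74 90 -132].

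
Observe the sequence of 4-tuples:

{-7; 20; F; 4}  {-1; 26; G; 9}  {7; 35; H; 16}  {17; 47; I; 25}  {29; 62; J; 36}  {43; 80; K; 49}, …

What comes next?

{59; 101; L; 64}

First coordinate: differences are 6, 8, 10, … (increasing by 2 each time); -7, -1, 7, 17, 29, 43 → 59.
For the second coordinate, differences are 6, 9, 12, … (increasing by 3 each time): 20, 26, 35, 47, 62, 80 → 101.
Letter: F, G, H, I, J, K → L (letters move forward 1 place in the alphabet).
Fourth coordinate: perfect squares: 2², 3², 4², …; 4, 9, 16, 25, 36, 49 → 64.
Combining the parts gives {59; 101; L; 64}.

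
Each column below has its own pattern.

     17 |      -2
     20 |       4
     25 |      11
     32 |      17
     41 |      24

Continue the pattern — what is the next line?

52  30

For the first component, differences are 3, 5, 7, … (increasing by 2 each time): 17, 20, 25, 32, 41 → 52.
Second component: alternating steps +6, +7, +6, +7, …, so -2, 4, 11, 17, 24 → 30.
Putting it together: 52  30.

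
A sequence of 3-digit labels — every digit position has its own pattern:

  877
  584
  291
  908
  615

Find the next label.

First digit — −3 each step, mod 10: 8, 5, 2, 9, 6 → 3.
Second digit: +1 each step, mod 10, so 7, 8, 9, 0, 1 → 2.
Third digit: −3 each step, mod 10; 7, 4, 1, 8, 5 → 2.
Combining the parts gives 322.

322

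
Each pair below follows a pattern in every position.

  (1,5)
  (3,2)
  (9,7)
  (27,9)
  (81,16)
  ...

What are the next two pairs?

First part goes 1, 3, 9, 27, 81 → 243 → 729 (×3 each step).
Second part: each term is the sum of the two before it, so 5, 2, 7, 9, 16 → 25 → 41.
So the next two pairs are (243,25) and (729,41).

(243,25), (729,41)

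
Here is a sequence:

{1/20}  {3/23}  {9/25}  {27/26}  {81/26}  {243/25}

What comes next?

First entry: ×3 each step, so 1, 3, 9, 27, 81, 243 → 729.
Second entry: differences are 3, 2, 1, … (decreasing by 1 each time), so 20, 23, 25, 26, 26, 25 → 23.
So the next point is {729/23}.

{729/23}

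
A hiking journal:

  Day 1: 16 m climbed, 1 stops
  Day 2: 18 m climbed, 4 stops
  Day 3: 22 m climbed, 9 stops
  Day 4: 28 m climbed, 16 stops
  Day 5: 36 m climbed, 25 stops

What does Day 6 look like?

46 m climbed, 36 stops

M climbed: differences are 2, 4, 6, … (increasing by 2 each time); 16, 18, 22, 28, 36 → 46.
Stops: perfect squares: 1², 2², 3², …; 1, 4, 9, 16, 25 → 36.
Combining the parts gives 46 m climbed, 36 stops.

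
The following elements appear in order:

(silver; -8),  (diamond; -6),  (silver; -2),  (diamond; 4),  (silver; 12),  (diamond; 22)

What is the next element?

Rank goes silver, diamond, silver, diamond, silver, diamond → silver (alternates silver ↔ diamond).
For the second entry, differences are 2, 4, 6, … (increasing by 2 each time): -8, -6, -2, 4, 12, 22 → 34.
Combining the parts gives (silver; 34).

(silver; 34)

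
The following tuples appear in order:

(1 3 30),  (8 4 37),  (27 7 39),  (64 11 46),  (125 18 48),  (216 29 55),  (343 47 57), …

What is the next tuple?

First slot: perfect cubes: 1³, 2³, 3³, …; 1, 8, 27, 64, 125, 216, 343 → 512.
Second slot: each term is the sum of the two before it; 3, 4, 7, 11, 18, 29, 47 → 76.
Third slot — alternating steps +7, +2, +7, +2, …: 30, 37, 39, 46, 48, 55, 57 → 64.
Putting it together: (512 76 64).

(512 76 64)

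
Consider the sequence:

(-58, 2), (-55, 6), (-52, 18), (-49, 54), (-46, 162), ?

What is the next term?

(-43, 486)

First part goes -58, -55, -52, -49, -46 → -43 (+3 each step).
Second part: ×3 each step; 2, 6, 18, 54, 162 → 486.
Putting it together: (-43, 486).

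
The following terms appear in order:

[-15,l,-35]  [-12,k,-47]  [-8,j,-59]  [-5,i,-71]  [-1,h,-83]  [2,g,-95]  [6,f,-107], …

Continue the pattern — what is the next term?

First part: alternating steps +3, +4, +3, +4, …, so -15, -12, -8, -5, -1, 2, 6 → 9.
Letter: letters move back 1 place in the alphabet; l, k, j, i, h, g, f → e.
Third part: −12 each step; -35, -47, -59, -71, -83, -95, -107 → -119.
Putting it together: [9,e,-119].

[9,e,-119]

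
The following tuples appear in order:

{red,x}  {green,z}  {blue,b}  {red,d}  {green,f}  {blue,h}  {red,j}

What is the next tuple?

{green,l}

Colour — repeats red → green → blue: red, green, blue, red, green, blue, red → green.
For the letter, letters move forward 2 places in the alphabet, wrapping Z→A: x, z, b, d, f, h, j → l.
Putting it together: {green,l}.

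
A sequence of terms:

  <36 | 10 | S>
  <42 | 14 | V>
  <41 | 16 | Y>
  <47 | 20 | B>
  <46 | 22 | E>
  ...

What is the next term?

<52 | 26 | H>

First value: alternating steps +6, −1, +6, −1, …, so 36, 42, 41, 47, 46 → 52.
For the second value, alternating steps +4, +2, +4, +2, …: 10, 14, 16, 20, 22 → 26.
Letter: letters move forward 3 places in the alphabet, wrapping Z→A; S, V, Y, B, E → H.
Putting it together: <52 | 26 | H>.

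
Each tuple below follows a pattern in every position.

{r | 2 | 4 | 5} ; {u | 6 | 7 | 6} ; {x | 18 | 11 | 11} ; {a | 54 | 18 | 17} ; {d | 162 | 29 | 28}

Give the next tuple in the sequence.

{g | 486 | 47 | 45}

Letter: letters move forward 3 places in the alphabet, wrapping Z→A; r, u, x, a, d → g.
Second entry: ×3 each step, so 2, 6, 18, 54, 162 → 486.
Third entry: each term is the sum of the two before it; 4, 7, 11, 18, 29 → 47.
Fourth entry goes 5, 6, 11, 17, 28 → 45 (each term is the sum of the two before it).
Combining the parts gives {g | 486 | 47 | 45}.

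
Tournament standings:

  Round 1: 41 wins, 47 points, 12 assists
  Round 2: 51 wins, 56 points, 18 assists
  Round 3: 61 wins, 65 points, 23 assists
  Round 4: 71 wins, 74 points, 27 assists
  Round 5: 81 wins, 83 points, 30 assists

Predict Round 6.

Wins: +10 each step; 41, 51, 61, 71, 81 → 91.
Points: 47, 56, 65, 74, 83 → 92 (+9 each step).
Assists: differences are 6, 5, 4, … (decreasing by 1 each time); 12, 18, 23, 27, 30 → 32.
Putting it together: 91 wins, 92 points, 32 assists.

91 wins, 92 points, 32 assists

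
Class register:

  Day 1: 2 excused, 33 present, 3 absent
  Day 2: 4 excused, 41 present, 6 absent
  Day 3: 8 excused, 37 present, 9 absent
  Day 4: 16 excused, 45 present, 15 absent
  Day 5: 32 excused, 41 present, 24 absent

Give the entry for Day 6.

Excused: 2, 4, 8, 16, 32 → 64 (×2 each step).
Present: alternating steps +8, −4, +8, −4, …, so 33, 41, 37, 45, 41 → 49.
Absent — each term is the sum of the two before it: 3, 6, 9, 15, 24 → 39.
Combining the parts gives 64 excused, 49 present, 39 absent.

64 excused, 49 present, 39 absent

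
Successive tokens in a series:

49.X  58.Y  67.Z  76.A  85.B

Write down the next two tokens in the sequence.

94.C, 103.D

First component: +9 each step; 49, 58, 67, 76, 85 → 94 → 103.
Letter: letters move forward 1 place in the alphabet, wrapping Z→A; X, Y, Z, A, B → C → D.
Putting the parts together: 94.C and then 103.D.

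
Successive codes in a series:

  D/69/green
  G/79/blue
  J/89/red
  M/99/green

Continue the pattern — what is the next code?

P/109/blue

Letter: letters move forward 3 places in the alphabet, so D, G, J, M → P.
Second component — +10 each step: 69, 79, 89, 99 → 109.
Colour — repeats green → blue → red: green, blue, red, green → blue.
Combining the parts gives P/109/blue.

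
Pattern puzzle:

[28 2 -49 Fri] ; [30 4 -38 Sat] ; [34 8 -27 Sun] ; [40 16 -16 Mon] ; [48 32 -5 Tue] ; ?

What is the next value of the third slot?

6

First slot: 28, 30, 34, 40, 48 → 58 (differences are 2, 4, 6, … (increasing by 2 each time)).
Second slot — ×2 each step: 2, 4, 8, 16, 32 → 64.
For the third slot, +11 each step: -49, -38, -27, -16, -5 → 6.
Day: Fri, Sat, Sun, Mon, Tue → Wed (runs through the weekdays Mon→Sun).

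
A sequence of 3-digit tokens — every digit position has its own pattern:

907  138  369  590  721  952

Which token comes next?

183

First digit: +2 each step, mod 10, so 9, 1, 3, 5, 7, 9 → 1.
Second digit: +3 each step, mod 10, so 0, 3, 6, 9, 2, 5 → 8.
Third digit: 7, 8, 9, 0, 1, 2 → 3 (+1 each step, mod 10).
Combining the parts gives 183.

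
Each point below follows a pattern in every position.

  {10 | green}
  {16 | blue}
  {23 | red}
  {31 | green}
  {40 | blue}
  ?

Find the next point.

{50 | red}

First value: differences are 6, 7, 8, … (increasing by 1 each time); 10, 16, 23, 31, 40 → 50.
Colour: green, blue, red, green, blue → red (repeats green → blue → red).
So the next point is {50 | red}.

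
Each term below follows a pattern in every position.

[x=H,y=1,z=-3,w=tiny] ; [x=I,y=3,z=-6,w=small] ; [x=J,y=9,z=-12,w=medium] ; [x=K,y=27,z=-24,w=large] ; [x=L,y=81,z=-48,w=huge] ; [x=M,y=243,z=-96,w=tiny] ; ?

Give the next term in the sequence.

For the x, letters move forward 1 place in the alphabet: H, I, J, K, L, M → N.
Y goes 1, 3, 9, 27, 81, 243 → 729 (×3 each step).
Z goes -3, -6, -12, -24, -48, -96 → -192 (×2 each step).
W — repeats tiny → small → medium → large → huge: tiny, small, medium, large, huge, tiny → small.
Putting it together: [x=N,y=729,z=-192,w=small].

[x=N,y=729,z=-192,w=small]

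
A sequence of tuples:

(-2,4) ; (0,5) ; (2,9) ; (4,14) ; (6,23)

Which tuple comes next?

(8,37)

First part: +2 each step, so -2, 0, 2, 4, 6 → 8.
Second part: each term is the sum of the two before it, so 4, 5, 9, 14, 23 → 37.
So the next tuple is (8,37).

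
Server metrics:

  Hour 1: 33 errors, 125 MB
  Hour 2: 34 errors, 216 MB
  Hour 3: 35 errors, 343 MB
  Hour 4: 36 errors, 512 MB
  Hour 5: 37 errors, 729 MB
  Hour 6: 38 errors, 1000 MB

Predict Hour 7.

Errors: 33, 34, 35, 36, 37, 38 → 39 (+1 each step).
For the MB, perfect cubes: 5³, 6³, 7³, …: 125, 216, 343, 512, 729, 1000 → 1331.
Putting it together: 39 errors, 1331 MB.

39 errors, 1331 MB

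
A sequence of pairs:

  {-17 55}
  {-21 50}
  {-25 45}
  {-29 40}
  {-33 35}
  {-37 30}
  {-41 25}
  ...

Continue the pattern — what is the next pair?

First component: −4 each step; -17, -21, -25, -29, -33, -37, -41 → -45.
Second component: 55, 50, 45, 40, 35, 30, 25 → 20 (−5 each step).
Combining the parts gives {-45 20}.

{-45 20}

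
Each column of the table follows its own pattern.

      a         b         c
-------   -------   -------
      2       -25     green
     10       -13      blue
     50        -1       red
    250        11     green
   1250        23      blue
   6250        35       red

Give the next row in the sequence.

Column a goes 2, 10, 50, 250, 1250, 6250 → 31250 (×5 each step).
Column b: -25, -13, -1, 11, 23, 35 → 47 (+12 each step).
For the column c, repeats green → blue → red: green, blue, red, green, blue, red → green.
Putting it together: 31250  47  green.

31250  47  green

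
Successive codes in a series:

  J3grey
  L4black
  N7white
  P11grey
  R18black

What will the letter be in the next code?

Letter goes J, L, N, P, R → T (letters move forward 2 places in the alphabet).

T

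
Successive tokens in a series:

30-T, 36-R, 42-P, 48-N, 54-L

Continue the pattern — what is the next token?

60-J

First component — +6 each step: 30, 36, 42, 48, 54 → 60.
Letter — letters move back 2 places in the alphabet: T, R, P, N, L → J.
So the next token is 60-J.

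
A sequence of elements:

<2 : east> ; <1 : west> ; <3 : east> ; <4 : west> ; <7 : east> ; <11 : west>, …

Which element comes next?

First entry goes 2, 1, 3, 4, 7, 11 → 18 (each term is the sum of the two before it).
Direction goes east, west, east, west, east, west → east (alternates east ↔ west).
Combining the parts gives <18 : east>.

<18 : east>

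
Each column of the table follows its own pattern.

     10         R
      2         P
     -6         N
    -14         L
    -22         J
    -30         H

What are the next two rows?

-38  F; -46  D

First component: −8 each step, so 10, 2, -6, -14, -22, -30 → -38 → -46.
Letter: letters move back 2 places in the alphabet; R, P, N, L, J, H → F → D.
Putting the parts together: -38  F and then -46  D.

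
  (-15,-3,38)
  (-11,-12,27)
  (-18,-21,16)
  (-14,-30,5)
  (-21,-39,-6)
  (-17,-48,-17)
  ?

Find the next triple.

First slot: -15, -11, -18, -14, -21, -17 → -24 (alternating steps +4, −7, +4, −7, …).
Second slot: −9 each step, so -3, -12, -21, -30, -39, -48 → -57.
Third slot: −11 each step, so 38, 27, 16, 5, -6, -17 → -28.
Combining the parts gives (-24,-57,-28).

(-24,-57,-28)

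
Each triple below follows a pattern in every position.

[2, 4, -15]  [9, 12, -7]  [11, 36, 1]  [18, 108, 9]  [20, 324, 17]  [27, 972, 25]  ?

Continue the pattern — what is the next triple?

[29, 2916, 33]

First entry goes 2, 9, 11, 18, 20, 27 → 29 (alternating steps +7, +2, +7, +2, …).
Second entry: ×3 each step, so 4, 12, 36, 108, 324, 972 → 2916.
Third entry: -15, -7, 1, 9, 17, 25 → 33 (+8 each step).
Combining the parts gives [29, 2916, 33].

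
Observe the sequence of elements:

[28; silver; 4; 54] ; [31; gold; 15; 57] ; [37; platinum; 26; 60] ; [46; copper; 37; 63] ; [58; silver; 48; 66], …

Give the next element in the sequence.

[73; gold; 59; 69]

First entry: differences are 3, 6, 9, … (increasing by 3 each time), so 28, 31, 37, 46, 58 → 73.
Metal: silver, gold, platinum, copper, silver → gold (repeats silver → gold → platinum → copper).
Third entry goes 4, 15, 26, 37, 48 → 59 (+11 each step).
Fourth entry: 54, 57, 60, 63, 66 → 69 (+3 each step).
Putting it together: [73; gold; 59; 69].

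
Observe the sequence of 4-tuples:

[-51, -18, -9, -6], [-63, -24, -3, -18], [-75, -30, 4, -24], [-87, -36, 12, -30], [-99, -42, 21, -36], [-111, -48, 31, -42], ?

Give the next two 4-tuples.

First value: −12 each step, so -51, -63, -75, -87, -99, -111 → -123 → -135.
Second value goes -18, -24, -30, -36, -42, -48 → -54 → -60 (−6 each step).
Third value: differences are 6, 7, 8, … (increasing by 1 each time), so -9, -3, 4, 12, 21, 31 → 42 → 54.
Fourth value goes -6, -18, -24, -30, -36, -42 → -48 → -54 (always the previous value of the second value).
Putting the parts together: [-123, -54, 42, -48] and then [-135, -60, 54, -54].

[-123, -54, 42, -48], [-135, -60, 54, -54]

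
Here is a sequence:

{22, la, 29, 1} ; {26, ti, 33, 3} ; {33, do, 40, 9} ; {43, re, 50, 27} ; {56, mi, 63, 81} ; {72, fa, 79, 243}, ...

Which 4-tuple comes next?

{91, sol, 98, 729}

First component: differences are 4, 7, 10, … (increasing by 3 each time), so 22, 26, 33, 43, 56, 72 → 91.
Note: runs through the solfège scale do→ti, so la, ti, do, re, mi, fa → sol.
Third component: differences are 4, 7, 10, … (increasing by 3 each time), so 29, 33, 40, 50, 63, 79 → 98.
For the fourth component, ×3 each step: 1, 3, 9, 27, 81, 243 → 729.
Combining the parts gives {91, sol, 98, 729}.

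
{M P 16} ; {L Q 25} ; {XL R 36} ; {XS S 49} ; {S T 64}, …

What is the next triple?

{M U 81}

Size: runs through clothing sizes XS→XL, so M, L, XL, XS, S → M.
Letter goes P, Q, R, S, T → U (letters move forward 1 place in the alphabet).
Third part: perfect squares: 4², 5², 6², …; 16, 25, 36, 49, 64 → 81.
So the next triple is {M U 81}.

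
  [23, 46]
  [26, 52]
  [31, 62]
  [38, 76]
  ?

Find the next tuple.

First component: 23, 26, 31, 38 → 47 (differences are 3, 5, 7, … (increasing by 2 each time)).
Second component: always 2 × the first component; 46, 52, 62, 76 → 94.
Combining the parts gives [47, 94].

[47, 94]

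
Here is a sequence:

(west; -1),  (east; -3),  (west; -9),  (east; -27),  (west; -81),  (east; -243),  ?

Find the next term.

Direction goes west, east, west, east, west, east → west (alternates west ↔ east).
Second entry — ×3 each step: -1, -3, -9, -27, -81, -243 → -729.
So the next term is (west; -729).

(west; -729)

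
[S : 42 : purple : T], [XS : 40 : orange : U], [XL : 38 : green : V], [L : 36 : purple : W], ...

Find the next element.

For the size, runs backward through clothing sizes XS→XL: S, XS, XL, L → M.
Second entry goes 42, 40, 38, 36 → 34 (−2 each step).
Colour — repeats purple → orange → green: purple, orange, green, purple → orange.
Letter — letters move forward 1 place in the alphabet: T, U, V, W → X.
Putting it together: [M : 34 : orange : X].

[M : 34 : orange : X]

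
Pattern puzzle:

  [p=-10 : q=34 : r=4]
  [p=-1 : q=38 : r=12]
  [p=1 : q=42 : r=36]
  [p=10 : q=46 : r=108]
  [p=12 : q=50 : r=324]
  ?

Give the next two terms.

[p=21 : q=54 : r=972], [p=23 : q=58 : r=2916]

P goes -10, -1, 1, 10, 12 → 21 → 23 (alternating steps +9, +2, +9, +2, …).
Q: +4 each step, so 34, 38, 42, 46, 50 → 54 → 58.
R: ×3 each step; 4, 12, 36, 108, 324 → 972 → 2916.
So the next two terms are [p=21 : q=54 : r=972] and [p=23 : q=58 : r=2916].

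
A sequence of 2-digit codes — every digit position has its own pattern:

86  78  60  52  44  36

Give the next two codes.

28, 10

First digit: 8, 7, 6, 5, 4, 3 → 2 → 1 (−1 each step, mod 10).
Second digit goes 6, 8, 0, 2, 4, 6 → 8 → 0 (+2 each step, mod 10).
So the next two codes are 28 and 10.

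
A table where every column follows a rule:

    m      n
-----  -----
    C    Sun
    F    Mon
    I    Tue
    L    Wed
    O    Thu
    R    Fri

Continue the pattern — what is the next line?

U  Sat

Column m — letters move forward 3 places in the alphabet: C, F, I, L, O, R → U.
Column n: Sun, Mon, Tue, Wed, Thu, Fri → Sat (runs through the weekdays Mon→Sun).
Putting it together: U  Sat.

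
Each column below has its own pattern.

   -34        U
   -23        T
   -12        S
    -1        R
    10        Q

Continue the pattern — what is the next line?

21  P

First component: -34, -23, -12, -1, 10 → 21 (+11 each step).
Letter: letters move back 1 place in the alphabet, so U, T, S, R, Q → P.
Combining the parts gives 21  P.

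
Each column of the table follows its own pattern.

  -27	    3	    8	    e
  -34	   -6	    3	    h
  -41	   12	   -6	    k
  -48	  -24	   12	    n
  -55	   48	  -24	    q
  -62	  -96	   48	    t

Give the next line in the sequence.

First component: −7 each step, so -27, -34, -41, -48, -55, -62 → -69.
Second component: ×(-2) each step; 3, -6, 12, -24, 48, -96 → 192.
Third component goes 8, 3, -6, 12, -24, 48 → -96 (always the previous value of the second component).
Letter: letters move forward 3 places in the alphabet; e, h, k, n, q, t → w.
Combining the parts gives -69  192  -96  w.

-69  192  -96  w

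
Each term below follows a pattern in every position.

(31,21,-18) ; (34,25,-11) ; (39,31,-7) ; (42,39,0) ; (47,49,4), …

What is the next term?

(50,61,11)

First value: alternating steps +3, +5, +3, +5, …, so 31, 34, 39, 42, 47 → 50.
Second value: differences are 4, 6, 8, … (increasing by 2 each time); 21, 25, 31, 39, 49 → 61.
For the third value, alternating steps +7, +4, +7, +4, …: -18, -11, -7, 0, 4 → 11.
Putting it together: (50,61,11).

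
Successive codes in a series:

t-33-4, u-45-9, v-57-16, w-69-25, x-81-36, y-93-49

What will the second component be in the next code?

105

Second component: +12 each step; 33, 45, 57, 69, 81, 93 → 105.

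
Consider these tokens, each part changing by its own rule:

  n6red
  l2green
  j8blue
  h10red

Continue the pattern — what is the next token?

Letter: letters move back 2 places in the alphabet; n, l, j, h → f.
Second component goes 6, 2, 8, 10 → 18 (each term is the sum of the two before it).
Colour: repeats red → green → blue; red, green, blue, red → green.
So the next token is f18green.

f18green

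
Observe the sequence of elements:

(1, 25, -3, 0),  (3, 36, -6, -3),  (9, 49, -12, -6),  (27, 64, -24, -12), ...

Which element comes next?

(81, 81, -48, -24)

First part: ×3 each step, so 1, 3, 9, 27 → 81.
Second part — perfect squares: 5², 6², 7², …: 25, 36, 49, 64 → 81.
Third part — ×2 each step: -3, -6, -12, -24 → -48.
Fourth part — always the previous value of the third part: 0, -3, -6, -12 → -24.
Putting it together: (81, 81, -48, -24).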